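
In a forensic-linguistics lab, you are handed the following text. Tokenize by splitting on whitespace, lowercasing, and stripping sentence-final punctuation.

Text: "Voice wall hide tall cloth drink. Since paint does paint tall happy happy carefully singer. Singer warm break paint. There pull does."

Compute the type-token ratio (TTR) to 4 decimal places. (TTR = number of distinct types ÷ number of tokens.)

0.7273

N = 22 tokens, V = 16 types.
TTR = V / N = 16 / 22 = 0.7273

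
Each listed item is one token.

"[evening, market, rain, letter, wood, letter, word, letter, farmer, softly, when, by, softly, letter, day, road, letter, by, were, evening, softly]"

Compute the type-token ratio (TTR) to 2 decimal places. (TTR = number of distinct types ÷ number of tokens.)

0.62

N = 21 tokens, V = 13 types.
TTR = V / N = 13 / 21 = 0.62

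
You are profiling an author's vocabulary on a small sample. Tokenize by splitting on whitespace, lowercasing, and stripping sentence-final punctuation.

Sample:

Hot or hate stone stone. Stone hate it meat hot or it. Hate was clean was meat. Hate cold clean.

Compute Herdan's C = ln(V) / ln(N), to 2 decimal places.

0.73

N = 20, V = 9.
ln(V) = 2.197225, ln(N) = 2.995732
C = 2.197225 / 2.995732 = 0.73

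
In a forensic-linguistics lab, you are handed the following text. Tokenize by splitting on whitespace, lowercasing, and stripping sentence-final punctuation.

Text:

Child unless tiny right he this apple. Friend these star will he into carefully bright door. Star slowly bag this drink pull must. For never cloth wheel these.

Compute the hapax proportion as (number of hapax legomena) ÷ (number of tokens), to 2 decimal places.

0.71

Frequencies: he:2, this:2, these:2, star:2, child:1, unless:1, tiny:1, right:1, apple:1, friend:1, will:1, into:1, carefully:1, bright:1, door:1, slowly:1, bag:1, drink:1, pull:1, must:1, … (4 more, each freq 1)
Hapax count = 20; token count = 28.
Ratio = 20 / 28 = 0.71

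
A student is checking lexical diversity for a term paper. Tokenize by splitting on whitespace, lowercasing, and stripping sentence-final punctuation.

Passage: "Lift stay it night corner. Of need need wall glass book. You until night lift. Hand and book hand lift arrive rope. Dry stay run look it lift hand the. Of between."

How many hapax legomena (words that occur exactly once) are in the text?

13

Frequencies: lift:4, hand:3, stay:2, it:2, night:2, of:2, need:2, book:2, corner:1, wall:1, glass:1, you:1, until:1, and:1, arrive:1, rope:1, dry:1, run:1, look:1, the:1, … (1 more, each freq 1)
Hapax (freq=1): and, arrive, between, corner, dry, glass, look, rope, run, the, until, wall, you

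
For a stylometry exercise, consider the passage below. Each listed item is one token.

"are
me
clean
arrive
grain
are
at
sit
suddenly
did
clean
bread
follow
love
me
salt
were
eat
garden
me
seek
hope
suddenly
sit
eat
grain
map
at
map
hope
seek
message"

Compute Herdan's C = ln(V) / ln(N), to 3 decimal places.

0.864

N = 32, V = 20.
ln(V) = 2.995732, ln(N) = 3.465736
C = 2.995732 / 3.465736 = 0.864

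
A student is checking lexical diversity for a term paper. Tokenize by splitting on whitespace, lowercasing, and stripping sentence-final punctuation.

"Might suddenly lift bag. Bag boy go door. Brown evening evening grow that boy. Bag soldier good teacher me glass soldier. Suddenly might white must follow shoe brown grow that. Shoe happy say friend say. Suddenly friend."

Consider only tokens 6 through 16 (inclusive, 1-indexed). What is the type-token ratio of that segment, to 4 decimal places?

0.8182

Segment tokens 6–16: boy, go, door, brown, evening, evening, grow, that, boy, bag, soldier
Segment N = 11, segment V = 9.
TTR = 9 / 11 = 0.8182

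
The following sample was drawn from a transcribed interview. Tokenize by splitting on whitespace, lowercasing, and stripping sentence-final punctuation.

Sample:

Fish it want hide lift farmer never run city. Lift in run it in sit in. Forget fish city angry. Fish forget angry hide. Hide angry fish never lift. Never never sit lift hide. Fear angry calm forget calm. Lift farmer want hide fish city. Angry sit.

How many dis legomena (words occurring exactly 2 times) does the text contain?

Frequencies: fish:5, hide:5, lift:5, angry:5, never:4, city:3, in:3, sit:3, forget:3, it:2, want:2, farmer:2, run:2, calm:2, fear:1
Words with frequency 2: calm, farmer, it, run, want

5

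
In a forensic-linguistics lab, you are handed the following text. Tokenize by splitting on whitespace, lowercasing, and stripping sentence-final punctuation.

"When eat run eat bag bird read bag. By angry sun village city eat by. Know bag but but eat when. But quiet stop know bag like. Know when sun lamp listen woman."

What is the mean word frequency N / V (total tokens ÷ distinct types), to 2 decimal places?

1.74

N = 33 tokens, V = 19 types.
Mean frequency = N / V = 33 / 19 = 1.74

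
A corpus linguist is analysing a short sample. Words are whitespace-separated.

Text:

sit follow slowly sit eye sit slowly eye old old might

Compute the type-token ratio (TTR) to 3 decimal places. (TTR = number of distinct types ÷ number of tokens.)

N = 11 tokens, V = 6 types.
TTR = V / N = 6 / 11 = 0.545

0.545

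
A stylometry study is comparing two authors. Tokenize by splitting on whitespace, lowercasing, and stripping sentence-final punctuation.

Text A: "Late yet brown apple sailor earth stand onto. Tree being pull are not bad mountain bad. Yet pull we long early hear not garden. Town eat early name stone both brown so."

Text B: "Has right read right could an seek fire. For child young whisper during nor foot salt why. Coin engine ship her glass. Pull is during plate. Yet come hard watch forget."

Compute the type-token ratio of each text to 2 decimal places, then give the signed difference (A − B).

TTR(A) = 26/32 = 0.81
TTR(B) = 29/31 = 0.94
Difference = 0.81 − 0.94 = -0.13

-0.13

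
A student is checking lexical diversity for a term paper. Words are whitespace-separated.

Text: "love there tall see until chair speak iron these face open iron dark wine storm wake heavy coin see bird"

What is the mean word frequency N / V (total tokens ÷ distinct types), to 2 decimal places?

N = 20 tokens, V = 18 types.
Mean frequency = N / V = 20 / 18 = 1.11

1.11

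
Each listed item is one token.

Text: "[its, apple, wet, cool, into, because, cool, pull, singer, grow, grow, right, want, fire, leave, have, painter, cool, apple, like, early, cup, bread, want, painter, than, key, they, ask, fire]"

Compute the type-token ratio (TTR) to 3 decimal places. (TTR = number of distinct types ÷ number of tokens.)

0.767

N = 30 tokens, V = 23 types.
TTR = V / N = 23 / 30 = 0.767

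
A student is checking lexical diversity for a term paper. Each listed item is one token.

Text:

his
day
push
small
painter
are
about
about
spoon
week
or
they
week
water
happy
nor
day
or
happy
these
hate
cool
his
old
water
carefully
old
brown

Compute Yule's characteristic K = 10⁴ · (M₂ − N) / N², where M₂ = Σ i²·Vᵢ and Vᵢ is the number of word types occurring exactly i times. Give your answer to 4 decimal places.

Frequencies: his:2, day:2, about:2, week:2, or:2, water:2, happy:2, old:2, push:1, small:1, painter:1, are:1, spoon:1, they:1, nor:1, these:1, hate:1, cool:1, carefully:1, brown:1
N = 28. Frequency spectrum: V_1=12, V_2=8
M₂ = 1²·12 + 2²·8 = 44
K = 10000 × (44 − 28) / 28² = 204.0816

204.0816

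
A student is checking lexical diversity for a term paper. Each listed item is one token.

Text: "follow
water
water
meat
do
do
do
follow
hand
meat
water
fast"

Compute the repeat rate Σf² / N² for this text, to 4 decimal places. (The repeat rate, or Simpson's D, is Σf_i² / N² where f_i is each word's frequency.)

0.1944

Frequencies: water:3, do:3, follow:2, meat:2, hand:1, fast:1
Σf² = 28; N² = 144
Repeat rate = 28 / 144 = 0.1944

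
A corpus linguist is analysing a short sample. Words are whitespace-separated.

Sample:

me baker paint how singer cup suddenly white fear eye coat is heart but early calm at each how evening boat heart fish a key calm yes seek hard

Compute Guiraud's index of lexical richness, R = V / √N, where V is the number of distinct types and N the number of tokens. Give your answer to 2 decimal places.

N = 29, V = 26.
√N = 5.385165
R = 26 / 5.385165 = 4.83

4.83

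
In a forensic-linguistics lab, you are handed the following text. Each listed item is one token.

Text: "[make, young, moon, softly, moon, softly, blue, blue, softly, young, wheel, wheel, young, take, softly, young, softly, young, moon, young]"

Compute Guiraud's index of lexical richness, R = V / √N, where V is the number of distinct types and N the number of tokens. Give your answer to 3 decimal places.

1.565

N = 20, V = 7.
√N = 4.472136
R = 7 / 4.472136 = 1.565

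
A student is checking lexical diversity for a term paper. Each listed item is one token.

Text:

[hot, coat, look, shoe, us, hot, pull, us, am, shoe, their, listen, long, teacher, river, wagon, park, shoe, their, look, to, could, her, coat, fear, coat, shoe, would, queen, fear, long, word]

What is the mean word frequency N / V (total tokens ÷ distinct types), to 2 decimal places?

1.52

N = 32 tokens, V = 21 types.
Mean frequency = N / V = 32 / 21 = 1.52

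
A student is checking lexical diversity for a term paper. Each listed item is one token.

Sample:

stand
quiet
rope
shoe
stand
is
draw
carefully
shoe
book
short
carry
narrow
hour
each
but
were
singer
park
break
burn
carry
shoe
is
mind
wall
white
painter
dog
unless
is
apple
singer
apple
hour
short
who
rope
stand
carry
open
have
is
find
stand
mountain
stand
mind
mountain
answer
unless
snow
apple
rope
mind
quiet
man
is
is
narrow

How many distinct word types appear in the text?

34

Distinct types: {answer, apple, book, break, burn, but, carefully, carry, dog, draw, each, find, have, hour, is, man, mind, mountain, narrow, open, painter, park, quiet, rope, shoe, short, singer, snow, stand, unless, wall, were, white, who}
V = 34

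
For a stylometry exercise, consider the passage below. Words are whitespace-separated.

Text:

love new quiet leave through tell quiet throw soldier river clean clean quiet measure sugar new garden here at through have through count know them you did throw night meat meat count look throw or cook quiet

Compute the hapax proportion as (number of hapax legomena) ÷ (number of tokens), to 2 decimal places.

0.51

Frequencies: quiet:4, through:3, throw:3, new:2, clean:2, count:2, meat:2, love:1, leave:1, tell:1, soldier:1, river:1, measure:1, sugar:1, garden:1, here:1, at:1, have:1, know:1, them:1, … (6 more, each freq 1)
Hapax count = 19; token count = 37.
Ratio = 19 / 37 = 0.51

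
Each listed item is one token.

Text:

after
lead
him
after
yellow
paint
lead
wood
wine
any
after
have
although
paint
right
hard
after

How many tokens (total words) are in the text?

Tokens: after, lead, him, after, yellow, paint, lead, wood, wine, any, after, have, although, paint, right, hard, after
N = 17

17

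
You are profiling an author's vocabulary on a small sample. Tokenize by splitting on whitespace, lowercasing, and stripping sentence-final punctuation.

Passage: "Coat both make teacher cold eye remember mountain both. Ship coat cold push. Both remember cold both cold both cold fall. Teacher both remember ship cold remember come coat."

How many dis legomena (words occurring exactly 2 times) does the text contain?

2

Frequencies: both:6, cold:6, remember:4, coat:3, teacher:2, ship:2, make:1, eye:1, mountain:1, push:1, fall:1, come:1
Words with frequency 2: ship, teacher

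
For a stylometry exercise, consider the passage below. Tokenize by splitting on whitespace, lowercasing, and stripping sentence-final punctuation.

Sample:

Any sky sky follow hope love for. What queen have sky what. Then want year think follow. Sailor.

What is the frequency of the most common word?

Frequencies: sky:3, follow:2, what:2, any:1, hope:1, love:1, for:1, queen:1, have:1, then:1, want:1, year:1, think:1, sailor:1
Most common: 'sky' with frequency 3.

3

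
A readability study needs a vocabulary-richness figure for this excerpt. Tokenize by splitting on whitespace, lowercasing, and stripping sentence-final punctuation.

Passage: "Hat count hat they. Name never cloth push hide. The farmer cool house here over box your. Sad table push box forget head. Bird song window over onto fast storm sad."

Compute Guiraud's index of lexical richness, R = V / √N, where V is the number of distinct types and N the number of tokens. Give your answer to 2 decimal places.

N = 31, V = 26.
√N = 5.567764
R = 26 / 5.567764 = 4.67

4.67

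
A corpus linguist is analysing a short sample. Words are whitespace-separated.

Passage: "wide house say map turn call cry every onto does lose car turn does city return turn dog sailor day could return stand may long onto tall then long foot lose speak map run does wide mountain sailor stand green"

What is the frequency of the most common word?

3

Frequencies: turn:3, does:3, wide:2, map:2, onto:2, lose:2, return:2, sailor:2, stand:2, long:2, house:1, say:1, call:1, cry:1, every:1, car:1, city:1, dog:1, day:1, could:1, … (8 more, each freq 1)
Most common: 'turn' with frequency 3.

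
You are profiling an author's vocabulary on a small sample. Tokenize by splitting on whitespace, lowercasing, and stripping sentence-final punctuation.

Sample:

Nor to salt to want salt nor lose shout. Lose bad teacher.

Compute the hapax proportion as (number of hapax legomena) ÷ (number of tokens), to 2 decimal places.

0.33

Frequencies: nor:2, to:2, salt:2, lose:2, want:1, shout:1, bad:1, teacher:1
Hapax count = 4; token count = 12.
Ratio = 4 / 12 = 0.33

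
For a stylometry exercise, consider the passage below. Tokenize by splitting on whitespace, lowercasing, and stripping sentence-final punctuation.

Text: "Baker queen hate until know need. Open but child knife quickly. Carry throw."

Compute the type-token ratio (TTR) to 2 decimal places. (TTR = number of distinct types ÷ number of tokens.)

N = 13 tokens, V = 13 types.
TTR = V / N = 13 / 13 = 1.00

1.00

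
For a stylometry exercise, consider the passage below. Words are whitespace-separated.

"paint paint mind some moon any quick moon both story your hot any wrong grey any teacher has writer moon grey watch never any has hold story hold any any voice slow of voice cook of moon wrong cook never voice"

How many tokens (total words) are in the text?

Tokens: paint, paint, mind, some, moon, any, quick, moon, both, story, your, hot, any, wrong, grey, any, teacher, has, writer, moon, grey, watch, never, any, has, hold, story, hold, any, any, voice, slow, of, voice, cook, of, moon, wrong, cook, never, voice
N = 41

41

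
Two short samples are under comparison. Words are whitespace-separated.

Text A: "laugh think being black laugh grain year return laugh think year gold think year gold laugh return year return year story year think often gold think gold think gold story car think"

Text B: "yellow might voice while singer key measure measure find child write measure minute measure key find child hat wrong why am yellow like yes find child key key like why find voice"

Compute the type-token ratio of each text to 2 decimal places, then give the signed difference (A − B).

-0.19

TTR(A) = 11/32 = 0.34
TTR(B) = 17/32 = 0.53
Difference = 0.34 − 0.53 = -0.19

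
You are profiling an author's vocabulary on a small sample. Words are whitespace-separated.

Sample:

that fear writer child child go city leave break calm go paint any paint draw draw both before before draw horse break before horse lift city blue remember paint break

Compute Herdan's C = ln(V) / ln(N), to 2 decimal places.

0.85

N = 30, V = 18.
ln(V) = 2.890372, ln(N) = 3.401197
C = 2.890372 / 3.401197 = 0.85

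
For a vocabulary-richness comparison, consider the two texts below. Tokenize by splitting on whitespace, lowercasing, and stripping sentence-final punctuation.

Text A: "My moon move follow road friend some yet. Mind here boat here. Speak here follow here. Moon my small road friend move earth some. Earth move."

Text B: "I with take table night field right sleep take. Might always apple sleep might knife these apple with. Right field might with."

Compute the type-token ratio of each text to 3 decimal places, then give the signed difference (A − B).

-0.053

TTR(A) = 14/26 = 0.538
TTR(B) = 13/22 = 0.591
Difference = 0.538 − 0.591 = -0.053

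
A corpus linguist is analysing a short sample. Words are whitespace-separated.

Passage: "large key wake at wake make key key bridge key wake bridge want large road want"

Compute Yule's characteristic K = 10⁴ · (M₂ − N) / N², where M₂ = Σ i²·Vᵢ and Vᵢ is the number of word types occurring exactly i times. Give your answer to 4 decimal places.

937.5000

Frequencies: key:4, wake:3, large:2, bridge:2, want:2, at:1, make:1, road:1
N = 16. Frequency spectrum: V_1=3, V_2=3, V_3=1, V_4=1
M₂ = 1²·3 + 2²·3 + 3²·1 + 4²·1 = 40
K = 10000 × (40 − 16) / 16² = 937.5000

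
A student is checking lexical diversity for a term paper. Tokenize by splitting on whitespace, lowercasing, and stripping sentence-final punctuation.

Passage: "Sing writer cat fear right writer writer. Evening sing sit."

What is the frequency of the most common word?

Frequencies: writer:3, sing:2, cat:1, fear:1, right:1, evening:1, sit:1
Most common: 'writer' with frequency 3.

3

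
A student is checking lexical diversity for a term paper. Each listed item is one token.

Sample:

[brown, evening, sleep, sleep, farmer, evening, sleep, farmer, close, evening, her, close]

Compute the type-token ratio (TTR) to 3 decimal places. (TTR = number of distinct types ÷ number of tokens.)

N = 12 tokens, V = 6 types.
TTR = V / N = 6 / 12 = 0.500

0.500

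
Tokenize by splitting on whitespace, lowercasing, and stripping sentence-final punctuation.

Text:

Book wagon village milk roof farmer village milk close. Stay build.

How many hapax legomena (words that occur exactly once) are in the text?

Frequencies: village:2, milk:2, book:1, wagon:1, roof:1, farmer:1, close:1, stay:1, build:1
Hapax (freq=1): book, build, close, farmer, roof, stay, wagon

7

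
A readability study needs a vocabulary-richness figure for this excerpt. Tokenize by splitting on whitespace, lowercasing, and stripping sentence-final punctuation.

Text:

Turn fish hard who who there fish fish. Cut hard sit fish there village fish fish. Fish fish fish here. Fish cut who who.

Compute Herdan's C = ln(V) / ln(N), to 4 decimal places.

0.6914

N = 24, V = 9.
ln(V) = 2.197225, ln(N) = 3.178054
C = 2.197225 / 3.178054 = 0.6914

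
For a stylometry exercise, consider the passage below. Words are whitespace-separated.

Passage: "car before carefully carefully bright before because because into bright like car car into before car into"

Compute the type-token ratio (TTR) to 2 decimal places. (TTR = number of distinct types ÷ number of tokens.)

0.41

N = 17 tokens, V = 7 types.
TTR = V / N = 7 / 17 = 0.41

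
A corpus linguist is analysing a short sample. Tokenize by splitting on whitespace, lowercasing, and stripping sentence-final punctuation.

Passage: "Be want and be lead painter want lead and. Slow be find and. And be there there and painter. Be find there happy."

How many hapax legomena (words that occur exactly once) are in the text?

Frequencies: be:5, and:5, there:3, want:2, lead:2, painter:2, find:2, slow:1, happy:1
Hapax (freq=1): happy, slow

2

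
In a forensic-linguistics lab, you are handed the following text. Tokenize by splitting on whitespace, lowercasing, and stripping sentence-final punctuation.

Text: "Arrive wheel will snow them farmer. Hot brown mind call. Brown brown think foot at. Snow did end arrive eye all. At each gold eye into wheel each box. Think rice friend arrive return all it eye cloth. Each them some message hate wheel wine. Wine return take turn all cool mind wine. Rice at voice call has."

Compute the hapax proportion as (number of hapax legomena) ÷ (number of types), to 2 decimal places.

Frequencies: arrive:3, wheel:3, brown:3, at:3, eye:3, all:3, each:3, wine:3, snow:2, them:2, mind:2, call:2, think:2, rice:2, return:2, will:1, farmer:1, hot:1, foot:1, did:1, … (15 more, each freq 1)
Hapax count = 20; type count = 35.
Ratio = 20 / 35 = 0.57

0.57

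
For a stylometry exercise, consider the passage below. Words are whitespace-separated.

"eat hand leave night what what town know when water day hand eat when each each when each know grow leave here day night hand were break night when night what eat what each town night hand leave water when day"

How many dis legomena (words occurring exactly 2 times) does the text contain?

Frequencies: night:5, when:5, hand:4, what:4, each:4, eat:3, leave:3, day:3, town:2, know:2, water:2, grow:1, here:1, were:1, break:1
Words with frequency 2: know, town, water

3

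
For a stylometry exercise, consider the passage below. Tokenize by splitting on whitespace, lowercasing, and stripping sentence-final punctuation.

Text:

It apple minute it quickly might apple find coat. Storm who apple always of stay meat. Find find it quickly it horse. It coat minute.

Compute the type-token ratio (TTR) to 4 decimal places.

0.5600

N = 25 tokens, V = 14 types.
TTR = V / N = 14 / 25 = 0.5600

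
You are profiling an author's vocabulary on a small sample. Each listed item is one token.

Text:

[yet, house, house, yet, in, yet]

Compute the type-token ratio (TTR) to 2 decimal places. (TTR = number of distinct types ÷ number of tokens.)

N = 6 tokens, V = 3 types.
TTR = V / N = 3 / 6 = 0.50

0.50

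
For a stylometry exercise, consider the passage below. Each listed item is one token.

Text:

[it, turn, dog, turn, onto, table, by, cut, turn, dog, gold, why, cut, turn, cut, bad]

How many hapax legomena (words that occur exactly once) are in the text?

7

Frequencies: turn:4, cut:3, dog:2, it:1, onto:1, table:1, by:1, gold:1, why:1, bad:1
Hapax (freq=1): bad, by, gold, it, onto, table, why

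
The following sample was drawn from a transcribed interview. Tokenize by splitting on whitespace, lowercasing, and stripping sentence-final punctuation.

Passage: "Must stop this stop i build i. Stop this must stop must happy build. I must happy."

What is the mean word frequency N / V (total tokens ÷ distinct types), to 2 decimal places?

N = 17 tokens, V = 6 types.
Mean frequency = N / V = 17 / 6 = 2.83

2.83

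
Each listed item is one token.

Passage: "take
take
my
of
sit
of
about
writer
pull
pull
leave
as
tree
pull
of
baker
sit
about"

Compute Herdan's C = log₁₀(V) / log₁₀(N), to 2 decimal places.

N = 18, V = 11.
log₁₀(V) = 1.041393, log₁₀(N) = 1.255273
C = 1.041393 / 1.255273 = 0.83

0.83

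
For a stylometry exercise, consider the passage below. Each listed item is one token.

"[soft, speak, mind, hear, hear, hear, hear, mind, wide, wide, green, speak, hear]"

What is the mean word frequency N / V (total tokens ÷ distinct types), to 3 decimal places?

N = 13 tokens, V = 6 types.
Mean frequency = N / V = 13 / 6 = 2.167

2.167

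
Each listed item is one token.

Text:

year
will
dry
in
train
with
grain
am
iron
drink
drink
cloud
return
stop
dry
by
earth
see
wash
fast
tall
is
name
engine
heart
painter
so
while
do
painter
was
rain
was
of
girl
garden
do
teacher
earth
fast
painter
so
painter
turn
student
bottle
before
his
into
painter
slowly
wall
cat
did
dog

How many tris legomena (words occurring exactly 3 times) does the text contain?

0

Frequencies: painter:5, dry:2, drink:2, earth:2, fast:2, so:2, do:2, was:2, year:1, will:1, in:1, train:1, with:1, grain:1, am:1, iron:1, cloud:1, return:1, stop:1, by:1, … (24 more, each freq 1)
Words with frequency 3: (none)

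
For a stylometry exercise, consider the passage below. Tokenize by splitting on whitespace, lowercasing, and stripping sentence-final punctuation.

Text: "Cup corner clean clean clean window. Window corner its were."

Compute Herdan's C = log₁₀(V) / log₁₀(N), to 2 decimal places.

N = 10, V = 6.
log₁₀(V) = 0.778151, log₁₀(N) = 1.000000
C = 0.778151 / 1.000000 = 0.78

0.78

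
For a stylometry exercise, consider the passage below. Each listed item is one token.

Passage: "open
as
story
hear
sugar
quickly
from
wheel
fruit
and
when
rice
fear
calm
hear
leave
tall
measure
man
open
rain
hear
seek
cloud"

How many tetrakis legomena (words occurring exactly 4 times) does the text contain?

0

Frequencies: hear:3, open:2, as:1, story:1, sugar:1, quickly:1, from:1, wheel:1, fruit:1, and:1, when:1, rice:1, fear:1, calm:1, leave:1, tall:1, measure:1, man:1, rain:1, seek:1, … (1 more, each freq 1)
Words with frequency 4: (none)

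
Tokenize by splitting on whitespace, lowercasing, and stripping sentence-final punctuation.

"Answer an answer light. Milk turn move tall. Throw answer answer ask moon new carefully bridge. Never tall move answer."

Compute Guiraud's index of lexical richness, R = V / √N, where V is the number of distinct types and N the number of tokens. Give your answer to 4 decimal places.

3.1305

N = 20, V = 14.
√N = 4.472136
R = 14 / 4.472136 = 3.1305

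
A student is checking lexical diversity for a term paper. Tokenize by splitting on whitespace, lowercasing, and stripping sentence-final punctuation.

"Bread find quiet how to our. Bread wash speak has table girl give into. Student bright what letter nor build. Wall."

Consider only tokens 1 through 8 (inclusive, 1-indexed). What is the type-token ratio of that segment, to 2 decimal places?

0.88

Segment tokens 1–8: bread, find, quiet, how, to, our, bread, wash
Segment N = 8, segment V = 7.
TTR = 7 / 8 = 0.88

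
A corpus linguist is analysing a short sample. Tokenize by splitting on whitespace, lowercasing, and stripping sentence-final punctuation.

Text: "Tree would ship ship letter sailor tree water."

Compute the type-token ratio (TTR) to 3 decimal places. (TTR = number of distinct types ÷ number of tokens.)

N = 8 tokens, V = 6 types.
TTR = V / N = 6 / 8 = 0.750

0.750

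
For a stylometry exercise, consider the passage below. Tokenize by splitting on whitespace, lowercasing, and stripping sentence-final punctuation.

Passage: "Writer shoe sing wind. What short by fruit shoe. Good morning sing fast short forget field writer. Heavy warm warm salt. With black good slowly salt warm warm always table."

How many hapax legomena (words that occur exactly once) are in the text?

14

Frequencies: warm:4, writer:2, shoe:2, sing:2, short:2, good:2, salt:2, wind:1, what:1, by:1, fruit:1, morning:1, fast:1, forget:1, field:1, heavy:1, with:1, black:1, slowly:1, always:1, … (1 more, each freq 1)
Hapax (freq=1): always, black, by, fast, field, forget, fruit, heavy, morning, slowly, table, what, wind, with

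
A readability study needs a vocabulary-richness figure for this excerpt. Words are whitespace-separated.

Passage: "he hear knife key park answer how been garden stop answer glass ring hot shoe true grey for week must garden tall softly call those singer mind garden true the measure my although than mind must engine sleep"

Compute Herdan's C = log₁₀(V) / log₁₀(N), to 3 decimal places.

N = 38, V = 32.
log₁₀(V) = 1.505150, log₁₀(N) = 1.579784
C = 1.505150 / 1.579784 = 0.953

0.953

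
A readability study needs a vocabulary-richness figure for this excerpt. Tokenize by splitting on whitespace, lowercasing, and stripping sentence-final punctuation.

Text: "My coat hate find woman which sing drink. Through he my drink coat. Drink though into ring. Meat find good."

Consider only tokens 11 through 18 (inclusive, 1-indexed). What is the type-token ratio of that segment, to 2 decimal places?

0.88

Segment tokens 11–18: my, drink, coat, drink, though, into, ring, meat
Segment N = 8, segment V = 7.
TTR = 7 / 8 = 0.88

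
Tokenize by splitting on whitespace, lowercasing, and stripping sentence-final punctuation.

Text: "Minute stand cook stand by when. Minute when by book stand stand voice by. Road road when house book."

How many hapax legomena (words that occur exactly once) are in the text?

3

Frequencies: stand:4, by:3, when:3, minute:2, book:2, road:2, cook:1, voice:1, house:1
Hapax (freq=1): cook, house, voice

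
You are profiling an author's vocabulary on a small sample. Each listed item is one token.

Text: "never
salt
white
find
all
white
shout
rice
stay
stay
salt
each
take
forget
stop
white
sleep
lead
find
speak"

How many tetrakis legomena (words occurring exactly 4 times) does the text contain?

Frequencies: white:3, salt:2, find:2, stay:2, never:1, all:1, shout:1, rice:1, each:1, take:1, forget:1, stop:1, sleep:1, lead:1, speak:1
Words with frequency 4: (none)

0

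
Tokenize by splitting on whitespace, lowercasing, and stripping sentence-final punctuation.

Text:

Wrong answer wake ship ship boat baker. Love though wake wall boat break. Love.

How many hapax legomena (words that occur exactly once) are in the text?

6

Frequencies: wake:2, ship:2, boat:2, love:2, wrong:1, answer:1, baker:1, though:1, wall:1, break:1
Hapax (freq=1): answer, baker, break, though, wall, wrong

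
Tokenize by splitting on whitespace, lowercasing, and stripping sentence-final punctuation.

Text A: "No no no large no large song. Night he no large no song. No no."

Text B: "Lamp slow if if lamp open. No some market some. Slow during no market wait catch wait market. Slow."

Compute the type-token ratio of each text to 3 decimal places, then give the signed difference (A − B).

-0.193

TTR(A) = 5/15 = 0.333
TTR(B) = 10/19 = 0.526
Difference = 0.333 − 0.526 = -0.193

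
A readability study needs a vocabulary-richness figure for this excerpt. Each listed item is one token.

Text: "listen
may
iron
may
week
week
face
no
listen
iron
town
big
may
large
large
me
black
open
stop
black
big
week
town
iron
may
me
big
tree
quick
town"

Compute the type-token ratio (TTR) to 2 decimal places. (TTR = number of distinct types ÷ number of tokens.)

N = 30 tokens, V = 15 types.
TTR = V / N = 15 / 30 = 0.50

0.50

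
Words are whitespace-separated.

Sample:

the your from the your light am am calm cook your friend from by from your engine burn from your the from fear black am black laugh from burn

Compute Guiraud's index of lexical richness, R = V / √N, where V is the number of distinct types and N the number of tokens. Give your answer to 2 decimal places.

N = 29, V = 14.
√N = 5.385165
R = 14 / 5.385165 = 2.60

2.60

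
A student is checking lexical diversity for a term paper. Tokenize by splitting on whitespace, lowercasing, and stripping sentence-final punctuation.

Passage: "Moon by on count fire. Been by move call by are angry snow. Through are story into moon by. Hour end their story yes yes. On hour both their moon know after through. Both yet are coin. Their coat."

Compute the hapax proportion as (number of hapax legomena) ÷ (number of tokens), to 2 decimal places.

0.36

Frequencies: by:4, moon:3, are:3, their:3, on:2, through:2, story:2, hour:2, yes:2, both:2, count:1, fire:1, been:1, move:1, call:1, angry:1, snow:1, into:1, end:1, know:1, … (4 more, each freq 1)
Hapax count = 14; token count = 39.
Ratio = 14 / 39 = 0.36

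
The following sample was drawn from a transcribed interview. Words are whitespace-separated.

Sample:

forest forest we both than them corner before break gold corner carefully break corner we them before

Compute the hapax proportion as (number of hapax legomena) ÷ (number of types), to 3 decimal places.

0.400

Frequencies: corner:3, forest:2, we:2, them:2, before:2, break:2, both:1, than:1, gold:1, carefully:1
Hapax count = 4; type count = 10.
Ratio = 4 / 10 = 0.400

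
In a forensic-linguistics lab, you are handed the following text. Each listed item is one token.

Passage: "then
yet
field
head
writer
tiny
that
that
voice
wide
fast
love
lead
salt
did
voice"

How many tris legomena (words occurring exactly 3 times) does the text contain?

Frequencies: that:2, voice:2, then:1, yet:1, field:1, head:1, writer:1, tiny:1, wide:1, fast:1, love:1, lead:1, salt:1, did:1
Words with frequency 3: (none)

0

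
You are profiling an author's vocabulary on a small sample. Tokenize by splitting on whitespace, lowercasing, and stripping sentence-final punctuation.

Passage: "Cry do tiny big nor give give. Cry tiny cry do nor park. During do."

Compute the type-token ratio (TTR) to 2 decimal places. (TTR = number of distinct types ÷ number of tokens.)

0.53

N = 15 tokens, V = 8 types.
TTR = V / N = 8 / 15 = 0.53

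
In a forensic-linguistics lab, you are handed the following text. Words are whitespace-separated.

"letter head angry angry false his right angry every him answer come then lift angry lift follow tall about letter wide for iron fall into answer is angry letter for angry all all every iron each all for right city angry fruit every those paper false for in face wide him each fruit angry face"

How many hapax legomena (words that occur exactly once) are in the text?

14

Frequencies: angry:8, for:4, letter:3, every:3, all:3, false:2, right:2, him:2, answer:2, lift:2, wide:2, iron:2, each:2, fruit:2, face:2, head:1, his:1, come:1, then:1, follow:1, … (9 more, each freq 1)
Hapax (freq=1): about, city, come, fall, follow, head, his, in, into, is, paper, tall, then, those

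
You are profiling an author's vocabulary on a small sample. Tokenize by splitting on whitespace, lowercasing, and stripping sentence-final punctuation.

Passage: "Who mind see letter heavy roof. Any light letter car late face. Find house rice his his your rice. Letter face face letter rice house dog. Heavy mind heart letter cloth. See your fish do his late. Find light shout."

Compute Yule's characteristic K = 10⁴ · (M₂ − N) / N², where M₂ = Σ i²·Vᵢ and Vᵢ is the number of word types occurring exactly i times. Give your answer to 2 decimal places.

Frequencies: letter:5, face:3, rice:3, his:3, mind:2, see:2, heavy:2, light:2, late:2, find:2, house:2, your:2, who:1, roof:1, any:1, car:1, dog:1, heart:1, cloth:1, fish:1, … (2 more, each freq 1)
N = 40. Frequency spectrum: V_1=10, V_2=8, V_3=3, V_5=1
M₂ = 1²·10 + 2²·8 + 3²·3 + 5²·1 = 94
K = 10000 × (94 − 40) / 40² = 337.50

337.50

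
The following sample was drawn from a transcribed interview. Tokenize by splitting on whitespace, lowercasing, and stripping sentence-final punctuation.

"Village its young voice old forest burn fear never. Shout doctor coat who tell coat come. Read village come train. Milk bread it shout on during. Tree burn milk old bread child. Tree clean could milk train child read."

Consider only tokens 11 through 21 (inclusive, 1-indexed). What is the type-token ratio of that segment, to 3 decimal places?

0.818

Segment tokens 11–21: doctor, coat, who, tell, coat, come, read, village, come, train, milk
Segment N = 11, segment V = 9.
TTR = 9 / 11 = 0.818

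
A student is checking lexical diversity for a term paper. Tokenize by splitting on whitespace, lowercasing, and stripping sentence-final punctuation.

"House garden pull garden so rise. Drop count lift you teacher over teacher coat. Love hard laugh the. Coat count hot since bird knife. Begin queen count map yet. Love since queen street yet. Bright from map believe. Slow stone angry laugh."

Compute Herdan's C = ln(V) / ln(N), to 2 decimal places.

N = 42, V = 31.
ln(V) = 3.433987, ln(N) = 3.737670
C = 3.433987 / 3.737670 = 0.92

0.92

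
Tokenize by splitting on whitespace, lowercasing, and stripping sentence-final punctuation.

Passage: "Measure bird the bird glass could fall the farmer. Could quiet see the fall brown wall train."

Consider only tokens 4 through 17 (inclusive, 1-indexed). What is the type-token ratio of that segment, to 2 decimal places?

0.79

Segment tokens 4–17: bird, glass, could, fall, the, farmer, could, quiet, see, the, fall, brown, wall, train
Segment N = 14, segment V = 11.
TTR = 11 / 14 = 0.79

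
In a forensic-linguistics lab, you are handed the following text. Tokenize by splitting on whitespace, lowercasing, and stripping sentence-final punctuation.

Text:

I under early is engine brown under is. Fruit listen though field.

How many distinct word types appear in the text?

10

Distinct types: {brown, early, engine, field, fruit, i, is, listen, though, under}
V = 10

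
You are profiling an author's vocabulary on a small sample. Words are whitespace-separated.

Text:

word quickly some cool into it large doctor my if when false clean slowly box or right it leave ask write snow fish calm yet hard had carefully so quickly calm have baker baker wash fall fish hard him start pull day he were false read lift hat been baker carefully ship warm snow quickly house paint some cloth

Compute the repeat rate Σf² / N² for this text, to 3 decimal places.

0.025

Frequencies: quickly:3, baker:3, some:2, it:2, false:2, snow:2, fish:2, calm:2, hard:2, carefully:2, word:1, cool:1, into:1, large:1, doctor:1, my:1, if:1, when:1, clean:1, slowly:1, … (27 more, each freq 1)
Σf² = 87; N² = 3481
Repeat rate = 87 / 3481 = 0.025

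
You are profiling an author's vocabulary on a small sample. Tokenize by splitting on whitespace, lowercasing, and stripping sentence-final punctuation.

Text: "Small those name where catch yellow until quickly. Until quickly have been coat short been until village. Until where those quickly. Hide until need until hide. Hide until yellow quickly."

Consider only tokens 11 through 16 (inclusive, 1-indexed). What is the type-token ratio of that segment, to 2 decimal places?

0.83

Segment tokens 11–16: have, been, coat, short, been, until
Segment N = 6, segment V = 5.
TTR = 5 / 6 = 0.83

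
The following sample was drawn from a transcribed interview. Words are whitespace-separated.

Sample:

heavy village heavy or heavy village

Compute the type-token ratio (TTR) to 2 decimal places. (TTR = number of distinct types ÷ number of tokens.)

0.50

N = 6 tokens, V = 3 types.
TTR = V / N = 3 / 6 = 0.50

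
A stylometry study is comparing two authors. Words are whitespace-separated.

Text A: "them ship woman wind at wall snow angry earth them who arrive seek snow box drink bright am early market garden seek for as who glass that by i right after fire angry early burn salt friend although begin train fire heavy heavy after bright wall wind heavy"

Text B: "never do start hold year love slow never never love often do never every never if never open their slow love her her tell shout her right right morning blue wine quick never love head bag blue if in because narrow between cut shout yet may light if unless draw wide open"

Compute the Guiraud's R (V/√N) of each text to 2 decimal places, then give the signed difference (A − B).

0.47

A: V=35, N=48, R=5.05
B: V=33, N=52, R=4.58
Difference = 5.05 − 4.58 = 0.47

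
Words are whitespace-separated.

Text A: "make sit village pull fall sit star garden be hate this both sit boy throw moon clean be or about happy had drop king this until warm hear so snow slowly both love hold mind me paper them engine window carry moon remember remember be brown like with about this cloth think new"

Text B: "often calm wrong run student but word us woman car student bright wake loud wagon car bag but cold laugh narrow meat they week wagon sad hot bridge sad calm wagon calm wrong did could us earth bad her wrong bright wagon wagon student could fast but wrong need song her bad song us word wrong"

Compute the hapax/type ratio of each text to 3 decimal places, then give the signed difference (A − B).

A: hapax=36, V=43, ratio=0.837
B: hapax=18, V=32, ratio=0.563
Difference = 0.837 − 0.563 = 0.274

0.274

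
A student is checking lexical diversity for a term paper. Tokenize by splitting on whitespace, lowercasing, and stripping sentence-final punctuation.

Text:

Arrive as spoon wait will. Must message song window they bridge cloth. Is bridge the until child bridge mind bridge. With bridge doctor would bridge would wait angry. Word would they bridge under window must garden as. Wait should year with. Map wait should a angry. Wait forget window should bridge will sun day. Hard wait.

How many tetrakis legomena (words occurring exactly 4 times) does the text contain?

Frequencies: bridge:8, wait:6, window:3, would:3, should:3, as:2, will:2, must:2, they:2, with:2, angry:2, arrive:1, spoon:1, message:1, song:1, cloth:1, is:1, the:1, until:1, child:1, … (12 more, each freq 1)
Words with frequency 4: (none)

0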